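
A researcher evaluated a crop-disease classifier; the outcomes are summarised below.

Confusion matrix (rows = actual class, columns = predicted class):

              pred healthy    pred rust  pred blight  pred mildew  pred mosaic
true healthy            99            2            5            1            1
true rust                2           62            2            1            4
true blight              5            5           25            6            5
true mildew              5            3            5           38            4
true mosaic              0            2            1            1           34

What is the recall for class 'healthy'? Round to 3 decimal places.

Treat 'healthy' as positive and all other classes as negative.
recall = TP/(TP+FN).
healthy: TP=99, FN=2+5+1+1=9 → 99/108 = 0.9167

0.917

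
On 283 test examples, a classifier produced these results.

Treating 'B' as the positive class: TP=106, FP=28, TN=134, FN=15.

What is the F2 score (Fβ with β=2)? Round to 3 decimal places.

0.858

Fβ = (1+β²)·TP / ((1+β²)·TP + β²·FN + FP), with β²=4
= 5·106 / (5·106 + 4·15 + 28) = 0.858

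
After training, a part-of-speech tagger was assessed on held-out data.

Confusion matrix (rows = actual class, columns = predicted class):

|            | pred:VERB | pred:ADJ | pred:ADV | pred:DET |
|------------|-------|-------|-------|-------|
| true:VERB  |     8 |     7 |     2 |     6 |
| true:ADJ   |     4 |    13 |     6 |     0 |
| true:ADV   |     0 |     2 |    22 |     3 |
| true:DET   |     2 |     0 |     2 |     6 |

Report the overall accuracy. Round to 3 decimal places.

Accuracy = trace / total = (8+13+22+6=49) / 83 = 49/83 = 0.590

0.590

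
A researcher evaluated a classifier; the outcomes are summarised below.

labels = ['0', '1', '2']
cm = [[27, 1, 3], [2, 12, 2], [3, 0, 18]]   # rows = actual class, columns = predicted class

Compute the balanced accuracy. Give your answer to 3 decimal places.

0.826

Balanced accuracy = mean of per-class recall.
  0: recall = 27/31 = 0.8710
  1: recall = 12/16 = 0.7500
  2: recall = 18/21 = 0.8571
Mean = (0.8710 + 0.7500 + 0.8571) / 3 = 0.826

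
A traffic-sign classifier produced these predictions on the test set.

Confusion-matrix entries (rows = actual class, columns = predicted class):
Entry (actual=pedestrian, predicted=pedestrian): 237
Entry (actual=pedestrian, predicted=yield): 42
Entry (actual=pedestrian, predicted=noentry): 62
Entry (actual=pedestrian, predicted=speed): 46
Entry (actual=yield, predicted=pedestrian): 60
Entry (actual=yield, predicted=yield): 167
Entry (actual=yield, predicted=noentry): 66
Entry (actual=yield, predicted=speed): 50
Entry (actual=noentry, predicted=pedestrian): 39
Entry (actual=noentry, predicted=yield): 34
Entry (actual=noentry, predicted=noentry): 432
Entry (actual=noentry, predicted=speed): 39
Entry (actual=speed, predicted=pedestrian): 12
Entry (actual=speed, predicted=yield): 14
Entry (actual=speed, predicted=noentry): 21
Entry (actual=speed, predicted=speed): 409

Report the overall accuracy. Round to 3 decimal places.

Accuracy = trace / total = (237+167+432+409=1245) / 1730 = 1245/1730 = 0.720

0.720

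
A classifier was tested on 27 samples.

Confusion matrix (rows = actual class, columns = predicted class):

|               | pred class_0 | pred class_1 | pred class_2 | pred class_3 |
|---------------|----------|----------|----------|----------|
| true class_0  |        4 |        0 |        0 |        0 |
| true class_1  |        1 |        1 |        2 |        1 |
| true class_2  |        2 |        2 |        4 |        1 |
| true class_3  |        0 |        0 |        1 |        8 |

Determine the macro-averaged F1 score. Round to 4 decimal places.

0.5798

Per-class F1 score (2·TP/(2·TP+FP+FN)):
  class_0: TP=4, FP=1+2+0=3, FN=0+0+0=0 → 8/11 = 0.72727
  class_1: TP=1, FP=0+2+0=2, FN=1+2+1=4 → 2/8 = 0.25000
  class_2: TP=4, FP=0+2+1=3, FN=2+2+1=5 → 8/16 = 0.50000
  class_3: TP=8, FP=0+1+1=2, FN=0+0+1=1 → 16/19 = 0.84211
Macro-F1 score = mean = (0.72727 + 0.25000 + 0.50000 + 0.84211) / 4 = 0.5798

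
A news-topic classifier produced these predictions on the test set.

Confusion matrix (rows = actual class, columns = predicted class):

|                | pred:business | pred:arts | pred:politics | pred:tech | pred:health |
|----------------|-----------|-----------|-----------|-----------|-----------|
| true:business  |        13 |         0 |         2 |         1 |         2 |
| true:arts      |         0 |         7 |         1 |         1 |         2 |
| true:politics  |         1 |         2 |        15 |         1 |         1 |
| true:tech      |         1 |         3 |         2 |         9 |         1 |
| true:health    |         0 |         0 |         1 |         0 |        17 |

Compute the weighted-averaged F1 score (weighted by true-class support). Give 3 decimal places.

0.732

Per-class F1 score (2·TP/(2·TP+FP+FN)):
  business: TP=13, FP=0+1+1+0=2, FN=0+2+1+2=5 → 26/33 = 0.7879
  arts: TP=7, FP=0+2+3+0=5, FN=0+1+1+2=4 → 14/23 = 0.6087
  politics: TP=15, FP=2+1+2+1=6, FN=1+2+1+1=5 → 30/41 = 0.7317
  tech: TP=9, FP=1+1+1+0=3, FN=1+3+2+1=7 → 18/28 = 0.6429
  health: TP=17, FP=2+2+1+1=6, FN=0+0+1+0=1 → 34/41 = 0.8293
Weighted-F1 score = Σ (supportᵢ/N)·F1 scoreᵢ with N=83: (18/83)·0.7879 + (11/83)·0.6087 + (20/83)·0.7317 + (16/83)·0.6429 + (18/83)·0.8293 = 0.732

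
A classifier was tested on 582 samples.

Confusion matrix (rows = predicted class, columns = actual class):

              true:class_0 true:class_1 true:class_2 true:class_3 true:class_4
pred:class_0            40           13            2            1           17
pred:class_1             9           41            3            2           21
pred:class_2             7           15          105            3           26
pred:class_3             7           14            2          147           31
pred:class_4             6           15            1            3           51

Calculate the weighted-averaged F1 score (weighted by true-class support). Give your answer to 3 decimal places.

Per-class F1 score (2·TP/(2·TP+FP+FN)):
  class_0: TP=40, FP=13+2+1+17=33, FN=9+7+7+6=29 → 80/142 = 0.5634
  class_1: TP=41, FP=9+3+2+21=35, FN=13+15+14+15=57 → 82/174 = 0.4713
  class_2: TP=105, FP=7+15+3+26=51, FN=2+3+2+1=8 → 210/269 = 0.7807
  class_3: TP=147, FP=7+14+2+31=54, FN=1+2+3+3=9 → 294/357 = 0.8235
  class_4: TP=51, FP=6+15+1+3=25, FN=17+21+26+31=95 → 102/222 = 0.4595
Weighted-F1 score = Σ (supportᵢ/N)·F1 scoreᵢ with N=582: (69/582)·0.5634 + (98/582)·0.4713 + (113/582)·0.7807 + (156/582)·0.8235 + (146/582)·0.4595 = 0.634

0.634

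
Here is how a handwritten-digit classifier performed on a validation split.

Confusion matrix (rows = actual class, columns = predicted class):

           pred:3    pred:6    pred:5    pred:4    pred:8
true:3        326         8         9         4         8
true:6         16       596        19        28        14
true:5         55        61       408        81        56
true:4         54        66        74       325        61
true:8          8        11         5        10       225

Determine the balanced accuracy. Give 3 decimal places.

0.770

Balanced accuracy = mean of per-class recall.
  3: recall = 326/355 = 0.9183
  6: recall = 596/673 = 0.8856
  5: recall = 408/661 = 0.6172
  4: recall = 325/580 = 0.5603
  8: recall = 225/259 = 0.8687
Mean = (0.9183 + 0.8856 + 0.6172 + 0.5603 + 0.8687) / 5 = 0.770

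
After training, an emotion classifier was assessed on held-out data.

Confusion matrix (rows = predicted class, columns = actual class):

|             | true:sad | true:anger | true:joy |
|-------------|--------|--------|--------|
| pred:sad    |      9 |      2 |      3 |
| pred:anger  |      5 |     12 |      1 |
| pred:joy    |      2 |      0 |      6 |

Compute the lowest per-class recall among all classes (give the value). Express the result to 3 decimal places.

0.563

Per-class recall (TP/(TP+FN)):
  sad: TP=9, FN=5+2=7 → 9/16 = 0.5625
  anger: TP=12, FN=2+0=2 → 12/14 = 0.8571
  joy: TP=6, FN=3+1=4 → 6/10 = 0.6000
Lowest is class 'sad' with recall = 0.563.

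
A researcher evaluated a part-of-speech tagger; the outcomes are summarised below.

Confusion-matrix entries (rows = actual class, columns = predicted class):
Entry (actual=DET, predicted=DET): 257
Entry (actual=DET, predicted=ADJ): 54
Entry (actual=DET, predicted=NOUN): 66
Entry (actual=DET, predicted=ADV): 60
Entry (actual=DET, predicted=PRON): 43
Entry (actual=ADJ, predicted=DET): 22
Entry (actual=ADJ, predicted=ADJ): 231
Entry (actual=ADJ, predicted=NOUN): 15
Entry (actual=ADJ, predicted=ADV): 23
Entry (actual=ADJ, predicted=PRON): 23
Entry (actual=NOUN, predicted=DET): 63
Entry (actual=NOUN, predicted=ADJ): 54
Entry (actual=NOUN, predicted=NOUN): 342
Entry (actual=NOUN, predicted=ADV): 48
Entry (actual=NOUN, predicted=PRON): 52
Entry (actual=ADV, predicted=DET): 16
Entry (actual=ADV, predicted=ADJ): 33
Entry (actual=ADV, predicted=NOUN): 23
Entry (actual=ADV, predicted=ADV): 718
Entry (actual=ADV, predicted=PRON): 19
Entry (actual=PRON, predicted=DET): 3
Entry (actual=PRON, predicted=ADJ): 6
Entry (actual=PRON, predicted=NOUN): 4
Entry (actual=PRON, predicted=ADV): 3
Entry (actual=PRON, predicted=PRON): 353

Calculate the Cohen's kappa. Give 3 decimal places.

Observed agreement pₒ = trace/N = 1901/2531 = 0.7511
Expected agreement pₑ = Σ (rowᵢ·colᵢ)/N² = (480·361 + 314·378 + 559·450 + 809·852 + 369·490)/2531² = 0.2207
κ = (pₒ − pₑ)/(1 − pₑ) = (0.7511 − 0.2207)/(1 − 0.2207) = 0.681

0.681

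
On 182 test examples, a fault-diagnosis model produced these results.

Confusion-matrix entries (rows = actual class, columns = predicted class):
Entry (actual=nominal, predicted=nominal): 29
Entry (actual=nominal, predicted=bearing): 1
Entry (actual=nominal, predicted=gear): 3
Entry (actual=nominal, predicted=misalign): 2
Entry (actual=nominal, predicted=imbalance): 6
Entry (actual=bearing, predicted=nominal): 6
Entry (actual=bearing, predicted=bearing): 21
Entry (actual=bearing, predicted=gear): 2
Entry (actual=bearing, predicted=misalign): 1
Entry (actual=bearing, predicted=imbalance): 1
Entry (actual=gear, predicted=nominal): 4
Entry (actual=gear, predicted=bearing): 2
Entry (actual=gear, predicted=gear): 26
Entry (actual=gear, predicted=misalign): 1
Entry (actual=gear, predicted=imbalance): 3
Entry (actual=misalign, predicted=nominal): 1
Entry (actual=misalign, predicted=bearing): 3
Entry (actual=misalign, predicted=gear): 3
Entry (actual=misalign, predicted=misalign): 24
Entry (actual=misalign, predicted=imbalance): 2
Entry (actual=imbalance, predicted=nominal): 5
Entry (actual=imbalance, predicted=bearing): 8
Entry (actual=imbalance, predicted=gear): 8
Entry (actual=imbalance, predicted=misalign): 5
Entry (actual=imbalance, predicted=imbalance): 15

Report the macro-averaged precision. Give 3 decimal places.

Per-class precision (TP/(TP+FP)):
  nominal: TP=29, FP=6+4+1+5=16 → 29/45 = 0.6444
  bearing: TP=21, FP=1+2+3+8=14 → 21/35 = 0.6000
  gear: TP=26, FP=3+2+3+8=16 → 26/42 = 0.6190
  misalign: TP=24, FP=2+1+1+5=9 → 24/33 = 0.7273
  imbalance: TP=15, FP=6+1+3+2=12 → 15/27 = 0.5556
Macro-precision = mean = (0.6444 + 0.6000 + 0.6190 + 0.7273 + 0.5556) / 5 = 0.629

0.629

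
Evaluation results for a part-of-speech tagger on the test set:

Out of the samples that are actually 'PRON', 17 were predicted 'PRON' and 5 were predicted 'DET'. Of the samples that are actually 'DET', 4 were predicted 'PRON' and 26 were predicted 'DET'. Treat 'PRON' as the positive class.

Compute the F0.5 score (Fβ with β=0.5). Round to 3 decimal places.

0.802

Fβ = (1+β²)·TP / ((1+β²)·TP + β²·FN + FP), with β²=1/4
= 1.25·17 / (1.25·17 + 0.25·5 + 4) = 0.802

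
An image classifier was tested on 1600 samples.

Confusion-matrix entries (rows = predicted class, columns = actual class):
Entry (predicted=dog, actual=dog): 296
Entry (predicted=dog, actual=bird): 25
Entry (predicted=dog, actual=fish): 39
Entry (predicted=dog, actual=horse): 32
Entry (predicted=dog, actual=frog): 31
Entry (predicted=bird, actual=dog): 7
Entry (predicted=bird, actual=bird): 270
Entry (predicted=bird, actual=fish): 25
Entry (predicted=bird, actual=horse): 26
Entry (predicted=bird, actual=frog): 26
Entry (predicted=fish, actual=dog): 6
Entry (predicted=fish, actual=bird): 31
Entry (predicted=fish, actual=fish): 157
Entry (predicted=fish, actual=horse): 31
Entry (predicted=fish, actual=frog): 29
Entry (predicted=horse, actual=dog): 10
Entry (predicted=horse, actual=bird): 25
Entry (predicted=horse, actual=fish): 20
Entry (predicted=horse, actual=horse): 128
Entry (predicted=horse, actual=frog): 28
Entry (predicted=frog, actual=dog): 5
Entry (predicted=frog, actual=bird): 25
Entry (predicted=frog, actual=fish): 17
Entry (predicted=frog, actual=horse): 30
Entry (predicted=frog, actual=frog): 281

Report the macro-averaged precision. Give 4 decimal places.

0.6944

Per-class precision (TP/(TP+FP)):
  dog: TP=296, FP=25+39+32+31=127 → 296/423 = 0.69976
  bird: TP=270, FP=7+25+26+26=84 → 270/354 = 0.76271
  fish: TP=157, FP=6+31+31+29=97 → 157/254 = 0.61811
  horse: TP=128, FP=10+25+20+28=83 → 128/211 = 0.60664
  frog: TP=281, FP=5+25+17+30=77 → 281/358 = 0.78492
Macro-precision = mean = (0.69976 + 0.76271 + 0.61811 + 0.60664 + 0.78492) / 5 = 0.6944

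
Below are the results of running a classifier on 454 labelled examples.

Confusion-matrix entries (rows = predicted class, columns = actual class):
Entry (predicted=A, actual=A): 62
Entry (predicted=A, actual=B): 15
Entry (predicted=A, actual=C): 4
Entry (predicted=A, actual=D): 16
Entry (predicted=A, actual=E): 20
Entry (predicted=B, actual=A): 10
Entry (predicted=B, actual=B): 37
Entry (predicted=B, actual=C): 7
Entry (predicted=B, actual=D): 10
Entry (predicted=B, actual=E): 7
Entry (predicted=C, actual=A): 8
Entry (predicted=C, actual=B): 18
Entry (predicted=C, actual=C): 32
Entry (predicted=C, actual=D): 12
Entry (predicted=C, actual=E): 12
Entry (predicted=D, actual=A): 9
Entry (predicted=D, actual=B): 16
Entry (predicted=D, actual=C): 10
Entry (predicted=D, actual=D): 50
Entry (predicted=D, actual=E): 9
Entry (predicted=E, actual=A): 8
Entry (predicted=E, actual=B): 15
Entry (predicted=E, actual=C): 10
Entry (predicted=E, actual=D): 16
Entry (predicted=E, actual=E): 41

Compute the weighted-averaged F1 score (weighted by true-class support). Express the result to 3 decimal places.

0.486

Per-class F1 score (2·TP/(2·TP+FP+FN)):
  A: TP=62, FP=15+4+16+20=55, FN=10+8+9+8=35 → 124/214 = 0.5794
  B: TP=37, FP=10+7+10+7=34, FN=15+18+16+15=64 → 74/172 = 0.4302
  C: TP=32, FP=8+18+12+12=50, FN=4+7+10+10=31 → 64/145 = 0.4414
  D: TP=50, FP=9+16+10+9=44, FN=16+10+12+16=54 → 100/198 = 0.5051
  E: TP=41, FP=8+15+10+16=49, FN=20+7+12+9=48 → 82/179 = 0.4581
Weighted-F1 score = Σ (supportᵢ/N)·F1 scoreᵢ with N=454: (97/454)·0.5794 + (101/454)·0.4302 + (63/454)·0.4414 + (104/454)·0.5051 + (89/454)·0.4581 = 0.486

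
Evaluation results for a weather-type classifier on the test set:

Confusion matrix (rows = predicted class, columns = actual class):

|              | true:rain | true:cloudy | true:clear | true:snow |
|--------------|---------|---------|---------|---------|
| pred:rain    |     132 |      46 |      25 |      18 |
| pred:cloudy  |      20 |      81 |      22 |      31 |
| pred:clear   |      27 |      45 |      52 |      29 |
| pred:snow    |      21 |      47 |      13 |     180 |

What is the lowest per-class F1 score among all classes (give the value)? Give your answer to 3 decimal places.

0.392

Per-class F1 score (2·TP/(2·TP+FP+FN)):
  rain: TP=132, FP=46+25+18=89, FN=20+27+21=68 → 264/421 = 0.6271
  cloudy: TP=81, FP=20+22+31=73, FN=46+45+47=138 → 162/373 = 0.4343
  clear: TP=52, FP=27+45+29=101, FN=25+22+13=60 → 104/265 = 0.3925
  snow: TP=180, FP=21+47+13=81, FN=18+31+29=78 → 360/519 = 0.6936
Lowest is class 'clear' with F1 score = 0.392.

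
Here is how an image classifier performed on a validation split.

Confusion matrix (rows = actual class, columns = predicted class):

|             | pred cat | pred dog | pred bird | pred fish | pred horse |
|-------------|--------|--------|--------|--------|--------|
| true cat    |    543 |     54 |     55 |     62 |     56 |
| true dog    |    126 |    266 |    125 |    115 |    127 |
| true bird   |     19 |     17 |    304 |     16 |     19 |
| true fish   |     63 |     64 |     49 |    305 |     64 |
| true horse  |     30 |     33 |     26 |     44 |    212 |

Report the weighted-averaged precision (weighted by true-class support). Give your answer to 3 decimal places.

0.596

Per-class precision (TP/(TP+FP)):
  cat: TP=543, FP=126+19+63+30=238 → 543/781 = 0.6953
  dog: TP=266, FP=54+17+64+33=168 → 266/434 = 0.6129
  bird: TP=304, FP=55+125+49+26=255 → 304/559 = 0.5438
  fish: TP=305, FP=62+115+16+44=237 → 305/542 = 0.5627
  horse: TP=212, FP=56+127+19+64=266 → 212/478 = 0.4435
Weighted-precision = Σ (supportᵢ/N)·precisionᵢ with N=2794: (770/2794)·0.6953 + (759/2794)·0.6129 + (375/2794)·0.5438 + (545/2794)·0.5627 + (345/2794)·0.4435 = 0.596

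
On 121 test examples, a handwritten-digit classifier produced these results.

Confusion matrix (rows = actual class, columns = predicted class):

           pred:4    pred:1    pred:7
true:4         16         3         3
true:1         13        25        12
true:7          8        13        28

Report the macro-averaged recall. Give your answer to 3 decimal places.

Per-class recall (TP/(TP+FN)):
  4: TP=16, FN=3+3=6 → 16/22 = 0.7273
  1: TP=25, FN=13+12=25 → 25/50 = 0.5000
  7: TP=28, FN=8+13=21 → 28/49 = 0.5714
Macro-recall = mean = (0.7273 + 0.5000 + 0.5714) / 3 = 0.600

0.600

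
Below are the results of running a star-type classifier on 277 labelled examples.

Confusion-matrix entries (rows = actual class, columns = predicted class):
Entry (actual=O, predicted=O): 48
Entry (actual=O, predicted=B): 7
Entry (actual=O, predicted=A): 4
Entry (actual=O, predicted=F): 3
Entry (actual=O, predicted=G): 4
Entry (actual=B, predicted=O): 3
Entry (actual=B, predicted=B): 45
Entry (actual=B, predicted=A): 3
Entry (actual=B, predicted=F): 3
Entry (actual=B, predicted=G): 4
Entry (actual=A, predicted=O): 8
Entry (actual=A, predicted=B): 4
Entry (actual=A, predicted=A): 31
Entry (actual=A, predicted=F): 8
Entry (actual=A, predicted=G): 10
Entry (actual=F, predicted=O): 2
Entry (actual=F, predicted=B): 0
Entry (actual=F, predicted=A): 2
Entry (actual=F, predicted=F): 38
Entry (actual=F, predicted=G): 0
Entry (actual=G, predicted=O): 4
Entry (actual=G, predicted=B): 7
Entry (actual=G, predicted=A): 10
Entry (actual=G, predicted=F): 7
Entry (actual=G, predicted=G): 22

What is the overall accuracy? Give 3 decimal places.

0.664

Accuracy = trace / total = (48+45+31+38+22=184) / 277 = 184/277 = 0.664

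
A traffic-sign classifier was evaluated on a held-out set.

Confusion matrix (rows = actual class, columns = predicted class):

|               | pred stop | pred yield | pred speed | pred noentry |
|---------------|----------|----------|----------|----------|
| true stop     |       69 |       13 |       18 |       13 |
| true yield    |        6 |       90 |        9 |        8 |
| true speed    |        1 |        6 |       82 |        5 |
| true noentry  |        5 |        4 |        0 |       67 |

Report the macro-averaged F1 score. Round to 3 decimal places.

0.777

Per-class F1 score (2·TP/(2·TP+FP+FN)):
  stop: TP=69, FP=6+1+5=12, FN=13+18+13=44 → 138/194 = 0.7113
  yield: TP=90, FP=13+6+4=23, FN=6+9+8=23 → 180/226 = 0.7965
  speed: TP=82, FP=18+9+0=27, FN=1+6+5=12 → 164/203 = 0.8079
  noentry: TP=67, FP=13+8+5=26, FN=5+4+0=9 → 134/169 = 0.7929
Macro-F1 score = mean = (0.7113 + 0.7965 + 0.8079 + 0.7929) / 4 = 0.777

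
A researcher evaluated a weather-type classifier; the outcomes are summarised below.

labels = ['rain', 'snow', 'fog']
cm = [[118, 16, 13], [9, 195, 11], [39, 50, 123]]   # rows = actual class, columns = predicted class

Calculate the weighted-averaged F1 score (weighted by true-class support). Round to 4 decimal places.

Per-class F1 score (2·TP/(2·TP+FP+FN)):
  rain: TP=118, FP=9+39=48, FN=16+13=29 → 236/313 = 0.75399
  snow: TP=195, FP=16+50=66, FN=9+11=20 → 390/476 = 0.81933
  fog: TP=123, FP=13+11=24, FN=39+50=89 → 246/359 = 0.68524
Weighted-F1 score = Σ (supportᵢ/N)·F1 scoreᵢ with N=574: (147/574)·0.75399 + (215/574)·0.81933 + (212/574)·0.68524 = 0.7531

0.7531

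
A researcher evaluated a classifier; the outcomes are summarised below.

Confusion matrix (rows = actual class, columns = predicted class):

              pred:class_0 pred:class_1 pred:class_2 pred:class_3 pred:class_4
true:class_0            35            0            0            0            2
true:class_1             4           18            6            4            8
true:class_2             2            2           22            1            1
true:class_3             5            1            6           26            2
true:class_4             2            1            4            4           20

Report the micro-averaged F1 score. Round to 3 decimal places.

Micro-averaging pools counts across classes: ΣTP=121, ΣFP=55, ΣFN=55.
Micro-F1 score = 2·TP/(2·TP+FP+FN) on pooled counts = 0.688 (equals overall accuracy in single-label multiclass).

0.688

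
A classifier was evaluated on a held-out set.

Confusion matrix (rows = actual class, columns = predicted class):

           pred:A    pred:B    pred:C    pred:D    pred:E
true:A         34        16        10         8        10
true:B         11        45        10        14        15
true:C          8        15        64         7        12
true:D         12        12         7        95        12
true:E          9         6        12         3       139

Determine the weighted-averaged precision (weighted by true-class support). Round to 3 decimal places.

Per-class precision (TP/(TP+FP)):
  A: TP=34, FP=11+8+12+9=40 → 34/74 = 0.4595
  B: TP=45, FP=16+15+12+6=49 → 45/94 = 0.4787
  C: TP=64, FP=10+10+7+12=39 → 64/103 = 0.6214
  D: TP=95, FP=8+14+7+3=32 → 95/127 = 0.7480
  E: TP=139, FP=10+15+12+12=49 → 139/188 = 0.7394
Weighted-precision = Σ (supportᵢ/N)·precisionᵢ with N=586: (78/586)·0.4595 + (95/586)·0.4787 + (106/586)·0.6214 + (138/586)·0.7480 + (169/586)·0.7394 = 0.641

0.641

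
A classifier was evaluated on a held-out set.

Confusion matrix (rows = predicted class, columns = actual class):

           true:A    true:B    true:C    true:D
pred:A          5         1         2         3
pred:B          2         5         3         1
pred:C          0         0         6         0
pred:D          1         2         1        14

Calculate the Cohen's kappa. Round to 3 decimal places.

Observed agreement pₒ = trace/N = 30/46 = 0.6522
Expected agreement pₑ = Σ (rowᵢ·colᵢ)/N² = (8·11 + 8·11 + 12·6 + 18·18)/46² = 0.2703
κ = (pₒ − pₑ)/(1 − pₑ) = (0.6522 − 0.2703)/(1 − 0.2703) = 0.523

0.523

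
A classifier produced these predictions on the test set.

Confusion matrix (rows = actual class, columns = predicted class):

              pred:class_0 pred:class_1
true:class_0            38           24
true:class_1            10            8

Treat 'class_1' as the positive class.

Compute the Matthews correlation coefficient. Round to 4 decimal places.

MCC = (TP·TN − FP·FN) / √((TP+FP)(TP+FN)(TN+FP)(TN+FN))
Numerator = 8·38 − 24·10 = 64
Denominator = √(32·18·62·48) = √1714176 = 1309.2654
MCC = 64 / 1309.2654 = 0.0489

0.0489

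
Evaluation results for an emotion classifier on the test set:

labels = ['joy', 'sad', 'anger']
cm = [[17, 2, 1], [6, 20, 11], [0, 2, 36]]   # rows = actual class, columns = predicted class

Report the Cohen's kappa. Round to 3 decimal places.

0.643

Observed agreement pₒ = trace/N = 73/95 = 0.7684
Expected agreement pₑ = Σ (rowᵢ·colᵢ)/N² = (20·23 + 37·24 + 38·48)/95² = 0.3515
κ = (pₒ − pₑ)/(1 − pₑ) = (0.7684 − 0.3515)/(1 − 0.3515) = 0.643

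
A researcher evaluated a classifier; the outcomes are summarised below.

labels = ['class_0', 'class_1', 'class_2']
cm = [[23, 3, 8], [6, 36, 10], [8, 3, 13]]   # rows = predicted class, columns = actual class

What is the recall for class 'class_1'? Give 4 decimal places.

recall = TP/(TP+FN).
class_1: TP=36, FN=3+3=6 → 36/42 = 0.85714

0.8571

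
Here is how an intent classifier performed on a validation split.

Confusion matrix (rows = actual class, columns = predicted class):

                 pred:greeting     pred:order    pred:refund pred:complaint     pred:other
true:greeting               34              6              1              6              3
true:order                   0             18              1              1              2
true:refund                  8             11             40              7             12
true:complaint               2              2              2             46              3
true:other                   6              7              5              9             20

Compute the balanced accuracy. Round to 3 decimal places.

0.655

Balanced accuracy = mean of per-class recall.
  greeting: recall = 34/50 = 0.6800
  order: recall = 18/22 = 0.8182
  refund: recall = 40/78 = 0.5128
  complaint: recall = 46/55 = 0.8364
  other: recall = 20/47 = 0.4255
Mean = (0.6800 + 0.8182 + 0.5128 + 0.8364 + 0.4255) / 5 = 0.655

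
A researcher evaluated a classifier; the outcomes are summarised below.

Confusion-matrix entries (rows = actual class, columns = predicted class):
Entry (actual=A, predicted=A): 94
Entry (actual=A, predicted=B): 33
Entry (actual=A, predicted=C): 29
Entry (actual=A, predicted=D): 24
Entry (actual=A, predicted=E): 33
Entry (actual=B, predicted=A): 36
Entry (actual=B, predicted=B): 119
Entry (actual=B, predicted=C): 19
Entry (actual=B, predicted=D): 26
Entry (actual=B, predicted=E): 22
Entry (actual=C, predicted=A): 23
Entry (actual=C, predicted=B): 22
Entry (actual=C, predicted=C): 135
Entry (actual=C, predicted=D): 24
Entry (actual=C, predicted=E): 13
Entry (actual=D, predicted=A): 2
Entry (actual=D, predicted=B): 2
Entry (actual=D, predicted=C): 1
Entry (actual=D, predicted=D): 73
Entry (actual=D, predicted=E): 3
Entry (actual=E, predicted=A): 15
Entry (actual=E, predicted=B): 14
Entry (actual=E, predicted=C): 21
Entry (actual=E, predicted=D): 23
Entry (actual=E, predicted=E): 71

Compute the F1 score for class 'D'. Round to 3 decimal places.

0.582

One-vs-rest for 'D': TP = diagonal; FP = other classes predicted 'D'; FN = 'D' predicted as other.
F1 score = 2·TP/(2·TP+FP+FN).
D: TP=73, FP=24+26+24+23=97, FN=2+2+1+3=8 → 146/251 = 0.5817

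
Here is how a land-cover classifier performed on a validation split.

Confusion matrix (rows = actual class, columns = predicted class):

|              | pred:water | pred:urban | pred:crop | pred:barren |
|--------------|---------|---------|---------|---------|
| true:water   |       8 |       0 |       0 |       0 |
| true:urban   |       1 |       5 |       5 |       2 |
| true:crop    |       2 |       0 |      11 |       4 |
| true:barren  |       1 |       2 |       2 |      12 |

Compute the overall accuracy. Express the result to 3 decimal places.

0.655

Accuracy = trace / total = (8+5+11+12=36) / 55 = 36/55 = 0.655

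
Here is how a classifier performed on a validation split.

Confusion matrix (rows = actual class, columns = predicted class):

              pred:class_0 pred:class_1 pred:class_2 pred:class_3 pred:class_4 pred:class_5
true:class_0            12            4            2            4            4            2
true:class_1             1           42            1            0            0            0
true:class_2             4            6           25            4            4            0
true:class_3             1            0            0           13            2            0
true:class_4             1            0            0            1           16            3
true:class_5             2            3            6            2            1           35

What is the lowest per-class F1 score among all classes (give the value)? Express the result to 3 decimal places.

0.490

Per-class F1 score (2·TP/(2·TP+FP+FN)):
  class_0: TP=12, FP=1+4+1+1+2=9, FN=4+2+4+4+2=16 → 24/49 = 0.4898
  class_1: TP=42, FP=4+6+0+0+3=13, FN=1+1+0+0+0=2 → 84/99 = 0.8485
  class_2: TP=25, FP=2+1+0+0+6=9, FN=4+6+4+4+0=18 → 50/77 = 0.6494
  class_3: TP=13, FP=4+0+4+1+2=11, FN=1+0+0+2+0=3 → 26/40 = 0.6500
  class_4: TP=16, FP=4+0+4+2+1=11, FN=1+0+0+1+3=5 → 32/48 = 0.6667
  class_5: TP=35, FP=2+0+0+0+3=5, FN=2+3+6+2+1=14 → 70/89 = 0.7865
Lowest is class 'class_0' with F1 score = 0.490.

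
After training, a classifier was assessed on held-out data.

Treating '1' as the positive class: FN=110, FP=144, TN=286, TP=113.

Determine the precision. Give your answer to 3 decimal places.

0.440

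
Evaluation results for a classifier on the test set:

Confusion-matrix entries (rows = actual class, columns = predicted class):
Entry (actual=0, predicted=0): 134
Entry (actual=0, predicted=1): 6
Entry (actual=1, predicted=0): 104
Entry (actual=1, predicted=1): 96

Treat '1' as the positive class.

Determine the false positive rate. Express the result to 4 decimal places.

0.0429

FPR = FP/(FP+TN) = 6/(6+134) = 0.0429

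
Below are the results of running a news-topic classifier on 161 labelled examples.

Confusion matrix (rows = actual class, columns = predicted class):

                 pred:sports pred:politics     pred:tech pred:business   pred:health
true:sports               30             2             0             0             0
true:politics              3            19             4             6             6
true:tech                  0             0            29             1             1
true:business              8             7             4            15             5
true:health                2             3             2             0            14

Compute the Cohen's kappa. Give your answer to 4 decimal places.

0.5811

Observed agreement pₒ = trace/N = 107/161 = 0.66460
Expected agreement pₑ = Σ (rowᵢ·colᵢ)/N² = (32·43 + 38·31 + 31·39 + 39·22 + 21·26)/161² = 0.19934
κ = (pₒ − pₑ)/(1 − pₑ) = (0.66460 − 0.19934)/(1 − 0.19934) = 0.5811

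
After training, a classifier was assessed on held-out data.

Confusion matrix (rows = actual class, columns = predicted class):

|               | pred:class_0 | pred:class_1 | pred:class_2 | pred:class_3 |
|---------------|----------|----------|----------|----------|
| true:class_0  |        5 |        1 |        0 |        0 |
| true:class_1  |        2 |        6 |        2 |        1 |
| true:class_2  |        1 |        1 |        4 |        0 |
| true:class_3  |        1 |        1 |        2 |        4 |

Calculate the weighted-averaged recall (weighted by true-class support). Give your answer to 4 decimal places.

0.6129

Per-class recall (TP/(TP+FN)):
  class_0: TP=5, FN=1+0+0=1 → 5/6 = 0.83333
  class_1: TP=6, FN=2+2+1=5 → 6/11 = 0.54545
  class_2: TP=4, FN=1+1+0=2 → 4/6 = 0.66667
  class_3: TP=4, FN=1+1+2=4 → 4/8 = 0.50000
Weighted-recall = Σ (supportᵢ/N)·recallᵢ with N=31: (6/31)·0.83333 + (11/31)·0.54545 + (6/31)·0.66667 + (8/31)·0.50000 = 0.6129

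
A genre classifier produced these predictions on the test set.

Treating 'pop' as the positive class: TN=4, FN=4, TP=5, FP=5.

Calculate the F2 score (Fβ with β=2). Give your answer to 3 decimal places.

0.543

Fβ = (1+β²)·TP / ((1+β²)·TP + β²·FN + FP), with β²=4
= 5·5 / (5·5 + 4·4 + 5) = 0.543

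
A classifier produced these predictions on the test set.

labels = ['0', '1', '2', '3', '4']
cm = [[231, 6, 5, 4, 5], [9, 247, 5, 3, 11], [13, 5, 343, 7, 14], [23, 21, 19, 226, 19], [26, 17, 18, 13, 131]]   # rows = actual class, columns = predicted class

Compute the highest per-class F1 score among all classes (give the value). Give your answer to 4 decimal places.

Per-class F1 score (2·TP/(2·TP+FP+FN)):
  0: TP=231, FP=9+13+23+26=71, FN=6+5+4+5=20 → 462/553 = 0.83544
  1: TP=247, FP=6+5+21+17=49, FN=9+5+3+11=28 → 494/571 = 0.86515
  2: TP=343, FP=5+5+19+18=47, FN=13+5+7+14=39 → 686/772 = 0.88860
  3: TP=226, FP=4+3+7+13=27, FN=23+21+19+19=82 → 452/561 = 0.80570
  4: TP=131, FP=5+11+14+19=49, FN=26+17+18+13=74 → 262/385 = 0.68052
Highest is class '2' with F1 score = 0.8886.

0.8886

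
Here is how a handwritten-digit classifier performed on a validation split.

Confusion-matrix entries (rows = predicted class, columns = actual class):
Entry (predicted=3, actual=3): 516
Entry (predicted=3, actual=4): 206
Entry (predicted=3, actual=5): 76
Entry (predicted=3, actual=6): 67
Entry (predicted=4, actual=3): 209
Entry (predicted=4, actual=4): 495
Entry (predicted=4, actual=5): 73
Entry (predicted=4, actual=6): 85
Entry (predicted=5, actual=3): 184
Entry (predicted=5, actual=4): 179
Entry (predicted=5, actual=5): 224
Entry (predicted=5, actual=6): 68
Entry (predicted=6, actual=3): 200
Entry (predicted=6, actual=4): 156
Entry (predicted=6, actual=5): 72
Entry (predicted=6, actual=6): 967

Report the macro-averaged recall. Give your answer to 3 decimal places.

Per-class recall (TP/(TP+FN)):
  3: TP=516, FN=209+184+200=593 → 516/1109 = 0.4653
  4: TP=495, FN=206+179+156=541 → 495/1036 = 0.4778
  5: TP=224, FN=76+73+72=221 → 224/445 = 0.5034
  6: TP=967, FN=67+85+68=220 → 967/1187 = 0.8147
Macro-recall = mean = (0.4653 + 0.4778 + 0.5034 + 0.8147) / 4 = 0.565

0.565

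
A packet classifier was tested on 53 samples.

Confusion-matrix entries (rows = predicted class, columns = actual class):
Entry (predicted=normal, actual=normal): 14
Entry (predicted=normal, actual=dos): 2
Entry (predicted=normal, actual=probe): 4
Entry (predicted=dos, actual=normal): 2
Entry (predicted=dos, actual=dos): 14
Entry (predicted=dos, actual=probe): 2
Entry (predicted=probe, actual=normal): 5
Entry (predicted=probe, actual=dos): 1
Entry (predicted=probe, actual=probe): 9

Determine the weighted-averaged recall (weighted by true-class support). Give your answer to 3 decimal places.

0.698

Per-class recall (TP/(TP+FN)):
  normal: TP=14, FN=2+5=7 → 14/21 = 0.6667
  dos: TP=14, FN=2+1=3 → 14/17 = 0.8235
  probe: TP=9, FN=4+2=6 → 9/15 = 0.6000
Weighted-recall = Σ (supportᵢ/N)·recallᵢ with N=53: (21/53)·0.6667 + (17/53)·0.8235 + (15/53)·0.6000 = 0.698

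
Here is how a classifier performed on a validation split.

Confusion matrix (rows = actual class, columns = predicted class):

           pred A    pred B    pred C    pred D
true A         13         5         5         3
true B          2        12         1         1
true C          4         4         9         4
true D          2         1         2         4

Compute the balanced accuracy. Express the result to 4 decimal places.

Balanced accuracy = mean of per-class recall.
  A: recall = 13/26 = 0.50000
  B: recall = 12/16 = 0.75000
  C: recall = 9/21 = 0.42857
  D: recall = 4/9 = 0.44444
Mean = (0.50000 + 0.75000 + 0.42857 + 0.44444) / 4 = 0.5308

0.5308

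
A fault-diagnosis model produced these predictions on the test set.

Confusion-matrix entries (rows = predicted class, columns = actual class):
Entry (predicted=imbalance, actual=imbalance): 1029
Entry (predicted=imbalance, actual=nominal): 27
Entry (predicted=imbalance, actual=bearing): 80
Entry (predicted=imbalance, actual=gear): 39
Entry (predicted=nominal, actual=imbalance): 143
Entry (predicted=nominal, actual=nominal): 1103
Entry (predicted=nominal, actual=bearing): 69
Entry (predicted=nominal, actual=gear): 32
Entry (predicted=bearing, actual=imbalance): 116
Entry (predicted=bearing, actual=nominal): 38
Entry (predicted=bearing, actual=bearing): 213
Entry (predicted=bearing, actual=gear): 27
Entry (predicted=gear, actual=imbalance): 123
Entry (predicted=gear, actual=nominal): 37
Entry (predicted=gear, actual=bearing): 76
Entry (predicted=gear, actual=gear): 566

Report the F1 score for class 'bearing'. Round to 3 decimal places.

Take TP from the diagonal, FP from the rest of the 'bearing' prediction marginal, FN from the rest of the 'bearing' actual marginal.
F1 score = 2·TP/(2·TP+FP+FN).
bearing: TP=213, FP=116+38+27=181, FN=80+69+76=225 → 426/832 = 0.5120

0.512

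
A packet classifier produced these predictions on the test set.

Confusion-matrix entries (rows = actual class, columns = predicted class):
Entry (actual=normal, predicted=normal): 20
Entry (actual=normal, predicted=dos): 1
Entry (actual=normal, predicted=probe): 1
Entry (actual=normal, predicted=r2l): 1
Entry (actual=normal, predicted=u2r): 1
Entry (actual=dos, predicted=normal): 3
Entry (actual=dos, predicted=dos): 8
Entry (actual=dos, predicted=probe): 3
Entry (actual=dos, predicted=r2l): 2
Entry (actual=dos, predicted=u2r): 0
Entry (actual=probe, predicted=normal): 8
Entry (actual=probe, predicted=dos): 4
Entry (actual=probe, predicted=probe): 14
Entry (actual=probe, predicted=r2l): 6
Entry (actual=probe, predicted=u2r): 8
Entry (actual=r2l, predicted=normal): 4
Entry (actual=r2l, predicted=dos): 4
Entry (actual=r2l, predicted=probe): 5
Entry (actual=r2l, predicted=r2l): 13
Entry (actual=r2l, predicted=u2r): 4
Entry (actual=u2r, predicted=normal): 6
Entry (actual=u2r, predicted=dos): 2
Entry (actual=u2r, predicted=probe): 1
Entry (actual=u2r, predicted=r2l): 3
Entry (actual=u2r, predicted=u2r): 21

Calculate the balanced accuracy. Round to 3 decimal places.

0.551

Balanced accuracy = mean of per-class recall.
  normal: recall = 20/24 = 0.8333
  dos: recall = 8/16 = 0.5000
  probe: recall = 14/40 = 0.3500
  r2l: recall = 13/30 = 0.4333
  u2r: recall = 21/33 = 0.6364
Mean = (0.8333 + 0.5000 + 0.3500 + 0.4333 + 0.6364) / 5 = 0.551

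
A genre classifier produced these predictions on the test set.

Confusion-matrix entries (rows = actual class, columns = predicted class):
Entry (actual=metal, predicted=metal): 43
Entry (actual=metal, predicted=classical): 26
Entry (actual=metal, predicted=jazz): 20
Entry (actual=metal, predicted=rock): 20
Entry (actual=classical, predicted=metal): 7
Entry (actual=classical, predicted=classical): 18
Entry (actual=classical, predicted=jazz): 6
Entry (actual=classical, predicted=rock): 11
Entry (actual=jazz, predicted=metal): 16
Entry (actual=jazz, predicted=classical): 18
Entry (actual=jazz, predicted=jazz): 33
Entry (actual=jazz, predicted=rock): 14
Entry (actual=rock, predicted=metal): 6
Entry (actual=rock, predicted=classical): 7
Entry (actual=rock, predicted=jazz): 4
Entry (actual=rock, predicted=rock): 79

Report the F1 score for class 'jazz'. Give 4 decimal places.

Take TP from the diagonal, FP from the rest of the 'jazz' prediction marginal, FN from the rest of the 'jazz' actual marginal.
F1 score = 2·TP/(2·TP+FP+FN).
jazz: TP=33, FP=20+6+4=30, FN=16+18+14=48 → 66/144 = 0.45833

0.4583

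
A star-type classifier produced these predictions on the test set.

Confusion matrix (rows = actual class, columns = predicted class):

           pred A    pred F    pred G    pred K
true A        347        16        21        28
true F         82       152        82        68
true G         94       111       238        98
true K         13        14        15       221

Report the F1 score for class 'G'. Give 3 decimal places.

Take TP from the diagonal, FP from the rest of the 'G' prediction marginal, FN from the rest of the 'G' actual marginal.
F1 score = 2·TP/(2·TP+FP+FN).
G: TP=238, FP=21+82+15=118, FN=94+111+98=303 → 476/897 = 0.5307

0.531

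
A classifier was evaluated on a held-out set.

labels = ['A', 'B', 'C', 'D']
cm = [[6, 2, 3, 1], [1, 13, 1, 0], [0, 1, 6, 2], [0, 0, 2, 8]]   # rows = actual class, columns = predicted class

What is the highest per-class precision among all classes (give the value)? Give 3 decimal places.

0.857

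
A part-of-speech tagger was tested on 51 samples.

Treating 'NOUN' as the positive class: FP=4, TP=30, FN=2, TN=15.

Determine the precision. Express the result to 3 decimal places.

Precision = TP/(TP+FP) = 30/(30+4) = 30/34 = 0.882

0.882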